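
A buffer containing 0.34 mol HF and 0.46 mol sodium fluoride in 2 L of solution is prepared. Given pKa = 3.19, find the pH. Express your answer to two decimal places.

Henderson–Hasselbalch: pH = pKa + log([F-]/[HF]) = 3.19 + log(0.46/0.34)
pH = 3.19 + (+0.131) = 3.32

pH = 3.32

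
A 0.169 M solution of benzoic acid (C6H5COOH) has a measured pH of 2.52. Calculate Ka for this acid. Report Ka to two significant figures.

[H+] = 10^(-2.52) = 3.02 × 10^-3 M
At equilibrium [HA] = 0.169 − 3.02 × 10^-3 = 1.66 × 10^-1 M
Ka = [H+][A-]/[HA] = (3.02 × 10^-3)² / 1.66 × 10^-1 = 5.5 × 10^-5

Ka = 5.5 × 10^-5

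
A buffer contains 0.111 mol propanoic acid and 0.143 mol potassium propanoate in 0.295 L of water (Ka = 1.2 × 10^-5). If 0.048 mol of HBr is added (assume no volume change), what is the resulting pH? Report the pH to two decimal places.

pH = 4.70

Added H+ converts CH3CH2COO- to CH3CH2COOH: CH3CH2COOH → 0.159 mol, CH3CH2COO- → 0.095 mol.
pKa = −log(1.2 × 10^-5) = 4.921
pH = pKa + log(n_CH3CH2COO-/n_CH3CH2COOH) = 4.921 + log(0.095/0.159) = 4.921 + (-0.224)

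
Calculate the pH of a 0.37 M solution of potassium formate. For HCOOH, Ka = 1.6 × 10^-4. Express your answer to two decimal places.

pH = 8.68

HCOO- is the conjugate base of the weak acid HCOOH.
Kb = Kw/Ka = 1.0×10^-14 / 1.6 × 10^-4 = 6.25 × 10^-11
Let x = [OH-] at equilibrium. Kb = x²/(0.37 − x).
Neglecting x in the denominator: x = √(6.25 × 10^-11 × 0.37) = 4.81 × 10^-6 M
Check: 0.0013% ionized — well under 5%, approximation valid.
pOH = −log(4.81 × 10^-6) = 5.32; pH = 14.00 − 5.32 = 8.68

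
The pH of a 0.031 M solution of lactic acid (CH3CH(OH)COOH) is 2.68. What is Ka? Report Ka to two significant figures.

[H+] = 10^(-2.68) = 2.09 × 10^-3 M
At equilibrium [HA] = 0.031 − 2.09 × 10^-3 = 2.89 × 10^-2 M
Ka = [H+][A-]/[HA] = (2.09 × 10^-3)² / 2.89 × 10^-2 = 1.5 × 10^-4

Ka = 1.5 × 10^-4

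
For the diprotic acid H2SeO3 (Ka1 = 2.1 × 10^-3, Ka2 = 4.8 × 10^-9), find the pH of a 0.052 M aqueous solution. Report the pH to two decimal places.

Since Ka1 ≫ Ka2, the first ionization dominates [H+].
Ka1 = x²/(0.052 − x) = 2.1 × 10^-3
Solving the quadratic: x = (−Ka1 + √(Ka1² + 4·Ka1·C₀))/2 = 9.45 × 10^-3 M
pH = −log(9.45 × 10^-3) = 2.02

pH = 2.02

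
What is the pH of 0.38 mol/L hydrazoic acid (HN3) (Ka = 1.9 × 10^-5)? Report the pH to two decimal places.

HN3 ⇌ N3- + H+
From the ICE table, Ka = x²/(0.38 − x) = 1.9 × 10^-5.
Since Ka ≪ C₀, x ≈ √(Ka·C₀) = 2.69 × 10^-3 M.
Check: 0.71% ionized — well under 5%, approximation valid.
pH = −log(2.69 × 10^-3) = 2.57

pH = 2.57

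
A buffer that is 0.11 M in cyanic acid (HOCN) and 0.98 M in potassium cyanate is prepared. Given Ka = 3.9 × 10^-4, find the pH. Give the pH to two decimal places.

pKa = −log(3.9 × 10^-4) = 3.409
Henderson–Hasselbalch: pH = pKa + log([OCN-]/[HOCN]) = 3.409 + log(0.98/0.11)
pH = 3.409 + (+0.950) = 4.36

pH = 4.36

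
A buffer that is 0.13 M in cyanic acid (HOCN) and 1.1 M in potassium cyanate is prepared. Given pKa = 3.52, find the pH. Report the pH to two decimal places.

pH = pKa + log([A⁻]/[HA]) = 3.52 + log(1.1/0.13)
pH = 3.52 + (+0.927) = 4.45

pH = 4.45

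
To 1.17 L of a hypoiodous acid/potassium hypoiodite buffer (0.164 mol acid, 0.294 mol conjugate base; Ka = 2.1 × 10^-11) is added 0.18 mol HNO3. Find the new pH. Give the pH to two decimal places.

Added H+ converts OI- to HOI: HOI → 0.344 mol, OI- → 0.114 mol.
pKa = −log(2.1 × 10^-11) = 10.678
pH = pKa + log(n_OI-/n_HOI) = 10.678 + log(0.114/0.344) = 10.678 + (-0.480)

pH = 10.20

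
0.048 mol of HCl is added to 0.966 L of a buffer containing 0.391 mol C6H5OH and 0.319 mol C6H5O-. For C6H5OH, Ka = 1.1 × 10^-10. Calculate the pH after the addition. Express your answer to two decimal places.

pH = 9.75

Added H+ converts C6H5O- to C6H5OH: C6H5OH → 0.439 mol, C6H5O- → 0.271 mol.
pKa = −log(1.1 × 10^-10) = 9.959
pH = pKa + log([A⁻]/[HA]) = 9.959 + log(0.271/0.439) = 9.959 -0.209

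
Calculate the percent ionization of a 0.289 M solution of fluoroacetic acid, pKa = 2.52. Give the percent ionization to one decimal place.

9.7%

FCH2COOH ⇌ FCH2COO- + H+; let x = [H+] at equilibrium.
Ka = 10^(−2.52) = 3.02 × 10^-3
Ka = x²/(C₀ − x); solving the quadratic gives x = 2.81 × 10^-2 M.
% ionization = x/C₀ × 100% = 2.81 × 10^-2/0.289 × 100% = 9.7%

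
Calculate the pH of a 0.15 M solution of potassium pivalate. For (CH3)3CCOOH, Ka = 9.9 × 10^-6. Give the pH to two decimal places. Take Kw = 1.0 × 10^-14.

(CH3)3CCOO- is the conjugate base of the weak acid (CH3)3CCOOH.
Kb = Kw/Ka = 1.0×10^-14 / 9.9 × 10^-6 = 1.01 × 10^-9
Kb = x²/(0.15 − x) = 1.01 × 10^-9
Since Kb ≪ C₀, x ≈ √(Kb·C₀) = 1.23 × 10^-5 M.
pOH = −log(1.23 × 10^-5) = 4.91; pH = 14.00 − 4.91 = 9.09

pH = 9.09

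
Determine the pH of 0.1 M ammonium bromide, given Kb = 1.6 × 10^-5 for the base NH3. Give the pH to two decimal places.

NH4+ is the conjugate acid of the weak base NH3.
Ka = Kw/Kb = 1.0×10^-14 / 1.6 × 10^-5 = 6.25 × 10^-10
From the ICE table, Ka = [H+]²/(0.1 − [H+]) = 6.25 × 10^-10.
Since Ka ≪ C₀, [H+] ≈ √(Ka·C₀) = 7.91 × 10^-6 M.
pH = −log(7.91 × 10^-6) = 5.10

pH = 5.10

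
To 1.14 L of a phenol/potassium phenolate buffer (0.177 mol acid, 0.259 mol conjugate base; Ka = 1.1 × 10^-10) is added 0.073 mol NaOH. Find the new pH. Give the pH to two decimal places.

After neutralization: n(C6H5OH) = 0.104 mol, n(C6H5O-) = 0.332 mol.
pKa = −log(1.1 × 10^-10) = 9.959
pH = pKa + log(n_C6H5O-/n_C6H5OH) = 9.959 + log(0.332/0.104) = 9.959 + (+0.504)

pH = 10.46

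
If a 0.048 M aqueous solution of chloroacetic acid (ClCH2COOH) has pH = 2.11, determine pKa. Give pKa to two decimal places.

pKa = 2.82

[H+] = 10^(-2.11) = 7.76 × 10^-3 M
At equilibrium [HA] = 0.048 − 7.76 × 10^-3 = 4.02 × 10^-2 M
Ka = [H+][A-]/[HA] = (7.76 × 10^-3)² / 4.02 × 10^-2 = 1.50 × 10^-3
pKa = -log(1.50 × 10^-3) = 2.82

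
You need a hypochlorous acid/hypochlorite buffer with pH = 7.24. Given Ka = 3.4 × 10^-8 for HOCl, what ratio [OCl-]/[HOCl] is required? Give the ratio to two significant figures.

pKa = -log(3.4 × 10^-8) = 7.469
pH = pKa + log(r) ⇒ log(r) = 7.24 − 7.469 = -0.229
r = [OCl-]/[HOCl] = 10^(-0.229) = 0.59

ratio = 0.59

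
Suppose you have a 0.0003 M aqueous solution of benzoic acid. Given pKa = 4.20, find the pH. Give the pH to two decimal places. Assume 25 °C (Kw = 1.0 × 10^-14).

C6H5COOH ⇌ C6H5COO- + H+
Ka = 10^(−4.20) = 6.31 × 10^-5
From the ICE table, Ka = [H+]²/(0.0003 − [H+]) = 6.31 × 10^-5.
The 5% rule fails; solving [H+]² + Ka·[H+] − Ka·C₀ = 0 exactly:
[H+] = (−Ka + √(Ka² + 4·Ka·C₀))/2 = 1.10 × 10^-4 M
pH = −log[H+] = −log(1.10 × 10^-4) = 3.96

pH = 3.96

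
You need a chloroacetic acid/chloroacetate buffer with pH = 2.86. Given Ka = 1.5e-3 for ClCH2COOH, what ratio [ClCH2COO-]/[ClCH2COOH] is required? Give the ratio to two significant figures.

pKa = -log(1.5 × 10^-3) = 2.824
pH = pKa + log(r) ⇒ log(r) = 2.86 − 2.824 = +0.036
r = [ClCH2COO-]/[ClCH2COOH] = 10^(+0.036) = 1.09

ratio = 1.1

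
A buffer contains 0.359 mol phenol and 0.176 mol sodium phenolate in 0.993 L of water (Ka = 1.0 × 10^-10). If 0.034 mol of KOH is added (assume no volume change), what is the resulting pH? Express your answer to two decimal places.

After neutralization: n(C6H5OH) = 0.325 mol, n(C6H5O-) = 0.21 mol.
pKa = −log(1.0 × 10^-10) = 10.000
Henderson–Hasselbalch with mole ratio 0.21/0.325: pH = 10.000 + (-0.190)

pH = 9.81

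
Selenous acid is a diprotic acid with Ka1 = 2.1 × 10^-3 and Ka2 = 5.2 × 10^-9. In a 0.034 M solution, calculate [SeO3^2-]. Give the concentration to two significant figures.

5.2 × 10^-9 M

First ionization gives [H+] ≈ [HSeO3-] = 7.46 × 10^-3 M.
Second step: Ka2 = [H+][SeO3^2-]/[HSeO3-] ≈ [SeO3^2-] (since [H+] ≈ [HSeO3-]).
So [SeO3^2-] ≈ Ka2.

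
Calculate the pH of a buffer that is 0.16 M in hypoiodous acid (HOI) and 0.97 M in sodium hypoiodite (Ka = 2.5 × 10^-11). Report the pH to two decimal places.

pH = 11.38

pKa = −log(2.5 × 10^-11) = 10.602
pH = pKa + log([A⁻]/[HA]) = 10.602 + log(0.97/0.16)
pH = 10.602 + (+0.783) = 11.38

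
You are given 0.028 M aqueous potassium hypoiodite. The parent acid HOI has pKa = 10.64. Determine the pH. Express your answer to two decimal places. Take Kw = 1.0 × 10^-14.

OI- is the conjugate base of the weak acid HOI.
Ka = 10^(−10.64) = 2.29 × 10^-11
Kb = Kw/Ka = 1.0×10^-14 / 2.29 × 10^-11 = 4.37 × 10^-4
Kb = [OH-]²/(0.028 − [OH-]) = 4.37 × 10^-4
The 5% rule fails; solving [OH-]² + Kb·[OH-] − Kb·C₀ = 0 exactly:
[OH-] = (−Kb + √(Kb² + 4·Kb·C₀))/2 = 3.29 × 10^-3 M
pOH = 2.48, so pH = 14.00 − pOH = 11.52

pH = 11.52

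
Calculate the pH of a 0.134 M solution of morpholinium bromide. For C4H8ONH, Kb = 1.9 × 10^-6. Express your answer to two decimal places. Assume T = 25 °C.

pH = 4.58

C4H8ONH2+ is the conjugate acid of the weak base C4H8ONH.
Ka = Kw/Kb = 1.0×10^-14 / 1.9 × 10^-6 = 5.26 × 10^-9
Let x = [H+] at equilibrium. Ka = x²/(0.134 − x).
Since Ka ≪ C₀, x ≈ √(Ka·C₀) = 2.65 × 10^-5 M.
Check: 0.02% ionized — well under 5%, approximation valid.
pH = −log[H+] = −log(2.65 × 10^-5) = 4.58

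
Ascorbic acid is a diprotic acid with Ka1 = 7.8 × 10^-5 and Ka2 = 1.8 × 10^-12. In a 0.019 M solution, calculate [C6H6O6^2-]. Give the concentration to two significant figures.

First ionization gives [H+] ≈ [HC6H6O6-] = 1.18 × 10^-3 M.
Second step: Ka2 = [H+][C6H6O6^2-]/[HC6H6O6-] ≈ [C6H6O6^2-] (since [H+] ≈ [HC6H6O6-]).
So [C6H6O6^2-] ≈ Ka2.

1.8 × 10^-12 M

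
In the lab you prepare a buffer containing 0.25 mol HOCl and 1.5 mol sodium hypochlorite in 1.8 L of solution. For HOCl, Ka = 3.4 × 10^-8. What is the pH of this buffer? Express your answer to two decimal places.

pKa = −log(3.4 × 10^-8) = 7.469
pH = pKa + log([A⁻]/[HA]) = 7.469 + log(1.5/0.25)
pH = 7.469 + (+0.778) = 8.25

pH = 8.25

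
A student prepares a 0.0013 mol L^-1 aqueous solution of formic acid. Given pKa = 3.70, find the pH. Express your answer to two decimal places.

HCOOH ⇌ HCOO- + H+
Ka = 10^(−3.70) = 2.00 × 10^-4
Ka = x²/(0.0013 − x) = 2.00 × 10^-4
x is not negligible relative to C₀; solve x² + 0.0002·x − 2.6e-07 = 0.
x = [−0.0002 + √(0.0002² + 1.04e-06)]/2 = 4.20 × 10^-4 M
pH = −log[H+] = −log(4.20 × 10^-4) = 3.38

pH = 3.38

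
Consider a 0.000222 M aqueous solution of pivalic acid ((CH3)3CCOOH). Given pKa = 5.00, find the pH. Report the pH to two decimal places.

(CH3)3CCOOH ⇌ (CH3)3CCOO- + H+
Ka = 10^(−5.00) = 1.00 × 10^-5
Ka = [H+]²/(0.000222 − [H+]) = 1.00 × 10^-5
Here C₀/Ka ≈ 22.2, so the small-[H+] approximation fails. Use the quadratic:
[H+] = (−Ka + √(Ka² + 4·Ka·C₀))/2 = 4.24 × 10^-5 M
pH = −log[H+] = −log(4.24 × 10^-5) = 4.37

pH = 4.37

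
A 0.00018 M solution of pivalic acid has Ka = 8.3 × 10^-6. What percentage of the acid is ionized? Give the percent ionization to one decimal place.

19.3%

(CH3)3CCOOH ⇌ (CH3)3CCOO- + H+; let x = [H+] at equilibrium.
Solve x² + 8.3e-06x − 1.49e-09 = 0 → x = 3.47 × 10^-5 M
% ionization = x/C₀ × 100% = 3.47 × 10^-5/0.00018 × 100% = 19.3%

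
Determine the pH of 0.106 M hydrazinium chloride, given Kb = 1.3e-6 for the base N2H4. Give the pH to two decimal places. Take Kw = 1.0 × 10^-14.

pH = 4.54

N2H5+ is the conjugate acid of the weak base N2H4.
Ka = Kw/Kb = 1.0×10^-14 / 1.3 × 10^-6 = 7.69 × 10^-9
From the ICE table, Ka = x²/(0.106 − x) = 7.69 × 10^-9.
Neglecting x in the denominator: x = √(7.69 × 10^-9 × 0.106) = 2.86 × 10^-5 M
(x/C₀ = 0.027% < 5%, so the approximation holds.)
pH = −log(2.86 × 10^-5) = 4.54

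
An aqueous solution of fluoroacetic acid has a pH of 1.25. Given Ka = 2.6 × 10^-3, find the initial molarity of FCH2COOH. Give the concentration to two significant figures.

C₀ = 1.3 M

[H+] = 10^(-1.25) = 5.62 × 10^-2 M = x
Ka = x²/(C₀ − x) ⇒ C₀ = x + x²/Ka
C₀ = 5.62 × 10^-2 + (5.62 × 10^-2)²/(2.6 × 10^-3) = 1.27 M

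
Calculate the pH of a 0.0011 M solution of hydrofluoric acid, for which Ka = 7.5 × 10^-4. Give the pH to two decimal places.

HF ⇌ F- + H+
Ka = [H+]²/(0.0011 − [H+]) = 7.5 × 10^-4
[H+] is not negligible relative to C₀; solve [H+]² + 0.00075·[H+] − 8.25e-07 = 0.
[H+] = [−0.00075 + √(0.00075² + 3.3e-06)]/2 = 6.08 × 10^-4 M
pH = −log(6.08 × 10^-4) = 3.22

pH = 3.22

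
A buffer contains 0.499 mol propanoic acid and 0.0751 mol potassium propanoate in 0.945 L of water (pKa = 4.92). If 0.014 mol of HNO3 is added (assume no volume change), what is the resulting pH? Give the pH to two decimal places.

pH = 4.00

Added H+ converts CH3CH2COO- to CH3CH2COOH: CH3CH2COOH → 0.513 mol, CH3CH2COO- → 0.0611 mol.
Henderson–Hasselbalch with mole ratio 0.0611/0.513: pH = 4.92 + (-0.924)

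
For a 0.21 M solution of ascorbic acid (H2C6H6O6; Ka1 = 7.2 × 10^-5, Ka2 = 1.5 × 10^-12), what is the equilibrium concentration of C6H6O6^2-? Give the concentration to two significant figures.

1.5 × 10^-12 M

First ionization gives [H+] ≈ [HC6H6O6-] = 3.89 × 10^-3 M.
Second step: Ka2 = [H+][C6H6O6^2-]/[HC6H6O6-] ≈ [C6H6O6^2-] (since [H+] ≈ [HC6H6O6-]).
So [C6H6O6^2-] ≈ Ka2.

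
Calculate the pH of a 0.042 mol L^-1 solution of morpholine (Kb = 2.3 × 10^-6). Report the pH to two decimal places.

pH = 10.49

C4H8ONH + H2O ⇌ C4H8ONH2+ + OH-
From the ICE table, Kb = [OH-]²/(0.042 − [OH-]) = 2.3 × 10^-6.
Since Kb ≪ C₀, [OH-] ≈ √(Kb·C₀) = 3.11 × 10^-4 M.
([OH-]/C₀ = 0.74% < 5%, so the approximation holds.)
pOH = −log(3.11 × 10^-4) = 3.51; pH = 14.00 − 3.51 = 10.49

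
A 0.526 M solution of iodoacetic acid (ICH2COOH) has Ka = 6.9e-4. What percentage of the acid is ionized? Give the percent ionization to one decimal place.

3.6%

ICH2COOH ⇌ ICH2COO- + H+; let x = [H+] at equilibrium.
x ≈ √(Ka·C₀) = √(6.9 × 10^-4 × 0.526) = 1.91 × 10^-2 M
Fraction ionized = 1.91 × 10^-2 / 0.526 = 0.0363 → 3.6%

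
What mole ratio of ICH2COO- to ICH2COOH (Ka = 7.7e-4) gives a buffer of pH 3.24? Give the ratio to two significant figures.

ratio = 1.3

pKa = -log(7.7 × 10^-4) = 3.114
pH = pKa + log(r) ⇒ log(r) = 3.24 − 3.114 = +0.126
r = [ICH2COO-]/[ICH2COOH] = 10^(+0.126) = 1.34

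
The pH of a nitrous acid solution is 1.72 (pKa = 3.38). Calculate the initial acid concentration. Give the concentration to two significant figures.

C₀ = 8.9 × 10^-1 M

[H+] = 10^(-1.72) = 1.91 × 10^-2 M = x
Ka = 10^(−3.38) = 4.17 × 10^-4
Ka = x²/(C₀ − x) ⇒ C₀ = x + x²/Ka
C₀ = 1.91 × 10^-2 + (1.91 × 10^-2)²/(4.17 × 10^-4) = 8.94 × 10^-1 M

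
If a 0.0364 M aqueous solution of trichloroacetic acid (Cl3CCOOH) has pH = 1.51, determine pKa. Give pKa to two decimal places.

pKa = 0.76

[H+] = 10^(-1.51) = 3.09 × 10^-2 M
At equilibrium [HA] = 0.0364 − 3.09 × 10^-2 = 5.50 × 10^-3 M
Ka = [H+][A-]/[HA] = (3.09 × 10^-2)² / 5.50 × 10^-3 = 1.74 × 10^-1
pKa = -log(1.74 × 10^-1) = 0.76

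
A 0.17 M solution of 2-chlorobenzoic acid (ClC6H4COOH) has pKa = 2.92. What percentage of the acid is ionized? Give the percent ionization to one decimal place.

ClC6H4COOH ⇌ ClC6H4COO- + H+; let x = [H+] at equilibrium.
Ka = 10^(−2.92) = 1.20 × 10^-3
Ka = x²/(C₀ − x); solving the quadratic gives x = 1.37 × 10^-2 M.
Fraction ionized = 1.37 × 10^-2 / 0.17 = 0.0806 → 8.1%

8.1%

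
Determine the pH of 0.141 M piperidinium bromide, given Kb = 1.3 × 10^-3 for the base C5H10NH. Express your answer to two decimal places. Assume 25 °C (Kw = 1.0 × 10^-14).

C5H10NH2+ is the conjugate acid of the weak base C5H10NH.
Ka = Kw/Kb = 1.0×10^-14 / 1.3 × 10^-3 = 7.69 × 10^-12
From the ICE table, Ka = x²/(0.141 − x) = 7.69 × 10^-12.
Since Ka ≪ C₀, x ≈ √(Ka·C₀) = 1.04 × 10^-6 M.
pH = −log[H+] = −log(1.04 × 10^-6) = 5.98

pH = 5.98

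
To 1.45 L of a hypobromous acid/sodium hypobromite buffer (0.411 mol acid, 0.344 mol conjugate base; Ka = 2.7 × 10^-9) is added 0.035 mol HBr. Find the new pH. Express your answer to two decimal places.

pH = 8.41

After neutralization: n(HOBr) = 0.446 mol, n(OBr-) = 0.309 mol.
pKa = −log(2.7 × 10^-9) = 8.569
pH = pKa + log(n_OBr-/n_HOBr) = 8.569 + log(0.309/0.446) = 8.569 + (-0.159)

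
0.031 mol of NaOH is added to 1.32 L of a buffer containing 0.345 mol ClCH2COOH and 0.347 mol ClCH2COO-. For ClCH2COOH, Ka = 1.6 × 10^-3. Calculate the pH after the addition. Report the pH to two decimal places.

pH = 2.88

OH- converts ClCH2COOH to ClCH2COO-: ClCH2COOH → 0.314 mol, ClCH2COO- → 0.378 mol.
pKa = −log(1.6 × 10^-3) = 2.796
pH = pKa + log(n_ClCH2COO-/n_ClCH2COOH) = 2.796 + log(0.378/0.314) = 2.796 + (+0.081)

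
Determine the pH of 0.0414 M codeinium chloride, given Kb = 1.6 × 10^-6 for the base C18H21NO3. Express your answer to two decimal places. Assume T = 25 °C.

C18H22NO3+ is the conjugate acid of the weak base C18H21NO3.
Ka = Kw/Kb = 1.0×10^-14 / 1.6 × 10^-6 = 6.25 × 10^-9
From the ICE table, Ka = [H+]²/(0.0414 − [H+]) = 6.25 × 10^-9.
Assume [H+] ≪ 0.0414: [H+] ≈ √(6.25 × 10^-9 × 0.0414) = 1.61 × 10^-5 M
pH = −log[H+] = −log(1.61 × 10^-5) = 4.79

pH = 4.79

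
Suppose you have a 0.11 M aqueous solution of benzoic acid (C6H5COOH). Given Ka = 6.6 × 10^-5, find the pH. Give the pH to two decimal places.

C6H5COOH ⇌ C6H5COO- + H+
From the ICE table, Ka = [H+]²/(0.11 − [H+]) = 6.6 × 10^-5.
Assume [H+] ≪ 0.11: [H+] ≈ √(6.6 × 10^-5 × 0.11) = 2.69 × 10^-3 M
Check: 2.4% ionized — well under 5%, approximation valid.
pH = −log(2.69 × 10^-3) = 2.57

pH = 2.57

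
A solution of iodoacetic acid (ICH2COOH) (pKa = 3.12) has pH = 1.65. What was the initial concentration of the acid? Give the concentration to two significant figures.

C₀ = 6.8 × 10^-1 M

[H+] = 10^(-1.65) = 2.24 × 10^-2 M = x
Ka = 10^(−3.12) = 7.59 × 10^-4
Ka = x²/(C₀ − x) ⇒ C₀ = x + x²/Ka
C₀ = 2.24 × 10^-2 + (2.24 × 10^-2)²/(7.59 × 10^-4) = 6.83 × 10^-1 M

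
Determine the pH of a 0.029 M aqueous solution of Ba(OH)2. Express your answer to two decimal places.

pH = 12.76

Ba(OH)2 is a strong base (each formula unit releases 2 OH-); [OH-] = 0.058 M.
pOH = -log(0.058) = 1.24
pH = 14.00 - 1.24 = 12.76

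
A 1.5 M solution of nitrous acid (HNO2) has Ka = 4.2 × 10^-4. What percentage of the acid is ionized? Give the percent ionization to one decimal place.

HNO2 ⇌ NO2- + H+; let x = [H+] at equilibrium.
x ≈ √(Ka·C₀) = √(4.2 × 10^-4 × 1.5) = 2.51 × 10^-2 M
% ionization = x/C₀ × 100% = 2.51 × 10^-2/1.5 × 100% = 1.7%

1.7%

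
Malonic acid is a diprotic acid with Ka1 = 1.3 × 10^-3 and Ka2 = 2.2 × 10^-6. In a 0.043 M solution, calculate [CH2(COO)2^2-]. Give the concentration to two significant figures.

2.2 × 10^-6 M

First ionization gives [H+] ≈ [CH2(COOH)COO-] = 6.85 × 10^-3 M.
Second step: Ka2 = [H+][CH2(COO)2^2-]/[CH2(COOH)COO-] ≈ [CH2(COO)2^2-] (since [H+] ≈ [CH2(COOH)COO-]).
So [CH2(COO)2^2-] ≈ Ka2.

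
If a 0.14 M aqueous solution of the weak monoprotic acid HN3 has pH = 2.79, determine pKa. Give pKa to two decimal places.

pKa = 4.72

[H+] = 10^(-2.79) = 1.62 × 10^-3 M
At equilibrium [HA] = 0.14 − 1.62 × 10^-3 = 1.38 × 10^-1 M
Ka = [H+][A-]/[HA] = (1.62 × 10^-3)² / 1.38 × 10^-1 = 1.90 × 10^-5
pKa = -log(1.90 × 10^-5) = 4.72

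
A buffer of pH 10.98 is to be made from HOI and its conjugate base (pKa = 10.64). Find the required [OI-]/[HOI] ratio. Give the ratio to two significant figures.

ratio = 2.2

pH = pKa + log(r) ⇒ log(r) = 10.98 − 10.64 = +0.34
r = [OI-]/[HOI] = 10^(+0.34) = 2.19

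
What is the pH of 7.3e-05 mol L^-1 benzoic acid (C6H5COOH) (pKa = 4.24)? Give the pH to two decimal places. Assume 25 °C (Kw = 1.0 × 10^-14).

C6H5COOH ⇌ C6H5COO- + H+
Ka = 10^(−4.24) = 5.75 × 10^-5
Ka = x²/(7.3e-05 − x) = 5.75 × 10^-5
The 5% rule fails; solving x² + Ka·x − Ka·C₀ = 0 exactly:
x = (−Ka + √(Ka² + 4·Ka·C₀))/2 = 4.21 × 10^-5 M
pH = −log[H+] = −log(4.21 × 10^-5) = 4.38

pH = 4.38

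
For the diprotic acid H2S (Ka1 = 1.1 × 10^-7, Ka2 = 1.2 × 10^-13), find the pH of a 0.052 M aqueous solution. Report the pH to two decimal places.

Ka1 ≫ Ka2, so treat the first dissociation as the only significant source of H+.
Ka1 = x²/(0.052 − x) = 1.1 × 10^-7
x ≈ √(1.1 × 10^-7 × 0.052) = 7.56 × 10^-5 M
pH = −log(7.56 × 10^-5) = 4.12

pH = 4.12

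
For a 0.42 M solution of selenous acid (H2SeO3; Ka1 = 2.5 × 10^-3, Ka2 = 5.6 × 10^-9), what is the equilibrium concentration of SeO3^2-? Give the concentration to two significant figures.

5.6 × 10^-9 M

First ionization gives [H+] ≈ [HSeO3-] = 3.12 × 10^-2 M.
Second step: Ka2 = [H+][SeO3^2-]/[HSeO3-] ≈ [SeO3^2-] (since [H+] ≈ [HSeO3-]).
So [SeO3^2-] ≈ Ka2.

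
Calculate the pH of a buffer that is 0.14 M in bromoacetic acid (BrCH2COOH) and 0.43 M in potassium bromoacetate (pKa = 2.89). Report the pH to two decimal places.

pH = pKa + log([A⁻]/[HA]) = 2.89 + log(0.43/0.14)
pH = 2.89 + (+0.487) = 3.38

pH = 3.38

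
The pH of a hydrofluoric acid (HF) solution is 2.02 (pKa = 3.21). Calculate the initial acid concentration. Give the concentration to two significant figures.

C₀ = 1.6 × 10^-1 M

[H+] = 10^(-2.02) = 9.55 × 10^-3 M = x
Ka = 10^(−3.21) = 6.17 × 10^-4
Ka = x²/(C₀ − x) ⇒ C₀ = x + x²/Ka
C₀ = 9.55 × 10^-3 + (9.55 × 10^-3)²/(6.17 × 10^-4) = 1.57 × 10^-1 M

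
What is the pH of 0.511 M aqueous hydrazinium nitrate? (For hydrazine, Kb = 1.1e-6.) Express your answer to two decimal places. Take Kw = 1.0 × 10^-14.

N2H5+ is the conjugate acid of the weak base N2H4.
Ka = Kw/Kb = 1.0×10^-14 / 1.1 × 10^-6 = 9.09 × 10^-9
From the ICE table, Ka = x²/(0.511 − x) = 9.09 × 10^-9.
Since Ka ≪ C₀, x ≈ √(Ka·C₀) = 6.82 × 10^-5 M.
pH = −log[H+] = −log(6.82 × 10^-5) = 4.17

pH = 4.17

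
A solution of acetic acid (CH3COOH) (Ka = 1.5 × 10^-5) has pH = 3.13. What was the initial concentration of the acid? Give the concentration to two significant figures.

C₀ = 3.7 × 10^-2 M

[H+] = 10^(-3.13) = 7.41 × 10^-4 M = x
Ka = x²/(C₀ − x) ⇒ C₀ = x + x²/Ka
C₀ = 7.41 × 10^-4 + (7.41 × 10^-4)²/(1.5 × 10^-5) = 3.73 × 10^-2 M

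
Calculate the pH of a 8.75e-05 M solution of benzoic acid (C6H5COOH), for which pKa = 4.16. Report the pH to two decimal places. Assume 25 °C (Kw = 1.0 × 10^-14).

C6H5COOH ⇌ C6H5COO- + H+
Ka = 10^(−4.16) = 6.92 × 10^-5
Let x = [H+] at equilibrium. Ka = x²/(8.75e-05 − x).
x is not negligible relative to C₀; solve x² + 6.92e-05·x − 6.06e-09 = 0.
x = [−6.92e-05 + √(6.92e-05² + 2.42e-08)]/2 = 5.06 × 10^-5 M
pH = −log[H+] = −log(5.06 × 10^-5) = 4.30

pH = 4.30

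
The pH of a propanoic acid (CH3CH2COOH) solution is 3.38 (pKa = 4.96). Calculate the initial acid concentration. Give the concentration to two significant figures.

C₀ = 1.6 × 10^-2 M

[H+] = 10^(-3.38) = 4.17 × 10^-4 M = x
Ka = 10^(−4.96) = 1.10 × 10^-5
Ka = x²/(C₀ − x) ⇒ C₀ = x + x²/Ka
C₀ = 4.17 × 10^-4 + (4.17 × 10^-4)²/(1.10 × 10^-5) = 1.62 × 10^-2 M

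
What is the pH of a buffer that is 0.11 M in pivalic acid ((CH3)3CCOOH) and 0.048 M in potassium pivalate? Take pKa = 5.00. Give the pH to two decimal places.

Henderson–Hasselbalch: pH = pKa + log([(CH3)3CCOO-]/[(CH3)3CCOOH]) = 5.00 + log(0.048/0.11)
pH = 5.00 + (-0.360) = 4.64

pH = 4.64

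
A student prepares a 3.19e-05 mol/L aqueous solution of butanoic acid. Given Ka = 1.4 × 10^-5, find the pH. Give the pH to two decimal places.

pH = 4.82

CH3(CH2)2COOH ⇌ CH3(CH2)2COO- + H+
Ka = x²/(3.19e-05 − x) = 1.4 × 10^-5
x is not negligible relative to C₀; solve x² + 1.4e-05·x − 4.47e-10 = 0.
x = (−Ka + √(Ka² + 4·Ka·C₀))/2 = 1.53 × 10^-5 M
pH = −log[H+] = −log(1.53 × 10^-5) = 4.82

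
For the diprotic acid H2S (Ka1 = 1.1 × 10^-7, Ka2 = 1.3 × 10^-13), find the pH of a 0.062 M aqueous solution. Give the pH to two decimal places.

pH = 4.08

Since Ka1 ≫ Ka2, the first ionization dominates [H+].
Ka1 = x²/(0.062 − x) = 1.1 × 10^-7
x ≈ √(1.1 × 10^-7 × 0.062) = 8.26 × 10^-5 M
pH = −log(8.26 × 10^-5) = 4.08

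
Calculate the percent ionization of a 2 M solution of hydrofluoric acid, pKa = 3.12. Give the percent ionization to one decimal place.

1.9%

HF ⇌ F- + H+; let x = [H+] at equilibrium.
Ka = 10^(−3.12) = 7.59 × 10^-4
x ≈ √(Ka·C₀) = √(7.59 × 10^-4 × 2) = 3.90 × 10^-2 M
% ionization = x/C₀ × 100% = 3.90 × 10^-2/2 × 100% = 1.9%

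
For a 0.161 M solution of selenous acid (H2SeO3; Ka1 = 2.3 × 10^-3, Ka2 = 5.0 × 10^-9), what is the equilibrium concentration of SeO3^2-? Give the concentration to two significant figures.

First ionization gives [H+] ≈ [HSeO3-] = 1.81 × 10^-2 M.
Second step: Ka2 = [H+][SeO3^2-]/[HSeO3-] ≈ [SeO3^2-] (since [H+] ≈ [HSeO3-]).
So [SeO3^2-] ≈ Ka2.

5.0 × 10^-9 M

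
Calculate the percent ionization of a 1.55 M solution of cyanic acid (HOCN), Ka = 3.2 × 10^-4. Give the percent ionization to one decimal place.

1.4%

HOCN ⇌ OCN- + H+; let x = [H+] at equilibrium.
x ≈ √(Ka·C₀) = √(3.2 × 10^-4 × 1.55) = 2.23 × 10^-2 M
% ionization = x/C₀ × 100% = 2.23 × 10^-2/1.55 × 100% = 1.4%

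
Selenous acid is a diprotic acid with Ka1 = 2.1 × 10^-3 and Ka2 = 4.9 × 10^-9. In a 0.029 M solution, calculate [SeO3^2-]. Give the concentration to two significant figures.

4.9 × 10^-9 M

First ionization gives [H+] ≈ [HSeO3-] = 6.82 × 10^-3 M.
Second step: Ka2 = [H+][SeO3^2-]/[HSeO3-] ≈ [SeO3^2-] (since [H+] ≈ [HSeO3-]).
So [SeO3^2-] ≈ Ka2.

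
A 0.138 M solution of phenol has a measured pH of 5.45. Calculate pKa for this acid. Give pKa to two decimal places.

pKa = 10.04

[H+] = 10^(-5.45) = 3.55 × 10^-6 M
At equilibrium [HA] = 0.138 − 3.55 × 10^-6 = 1.38 × 10^-1 M
Ka = [H+][A-]/[HA] = (3.55 × 10^-6)² / 1.38 × 10^-1 = 9.13 × 10^-11
pKa = -log(9.13 × 10^-11) = 10.04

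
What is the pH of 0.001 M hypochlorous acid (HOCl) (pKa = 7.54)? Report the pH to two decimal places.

HOCl ⇌ OCl- + H+
Ka = 10^(−7.54) = 2.88 × 10^-8
From the ICE table, Ka = [H+]²/(0.001 − [H+]) = 2.88 × 10^-8.
Since Ka ≪ C₀, [H+] ≈ √(Ka·C₀) = 5.37 × 10^-6 M.
([H+]/C₀ = 0.54% < 5%, so the approximation holds.)
pH = −log(5.37 × 10^-6) = 5.27

pH = 5.27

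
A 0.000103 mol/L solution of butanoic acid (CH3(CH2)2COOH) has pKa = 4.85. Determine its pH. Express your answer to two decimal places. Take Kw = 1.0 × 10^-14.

pH = 4.50

CH3(CH2)2COOH ⇌ CH3(CH2)2COO- + H+
Ka = 10^(−4.85) = 1.41 × 10^-5
From the ICE table, Ka = [H+]²/(0.000103 − [H+]) = 1.41 × 10^-5.
[H+] is not negligible relative to C₀; solve [H+]² + 1.41e-05·[H+] − 1.45e-09 = 0.
[H+] = [−1.41e-05 + √(1.41e-05² + 5.81e-09)]/2 = 3.17 × 10^-5 M
pH = −log[H+] = −log(3.17 × 10^-5) = 4.50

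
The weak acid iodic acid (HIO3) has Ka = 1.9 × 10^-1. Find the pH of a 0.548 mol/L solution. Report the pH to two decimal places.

HIO3 ⇌ IO3- + H+
Ka = [H+]²/(0.548 − [H+]) = 1.9 × 10^-1
[H+] is not negligible relative to C₀; solve [H+]² + 0.19·[H+] − 0.104 = 0.
[H+] = (−Ka + √(Ka² + 4·Ka·C₀))/2 = 2.41 × 10^-1 M
pH = −log(2.41 × 10^-1) = 0.62

pH = 0.62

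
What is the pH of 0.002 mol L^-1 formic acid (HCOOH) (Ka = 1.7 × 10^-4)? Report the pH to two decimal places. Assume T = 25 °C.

pH = 3.30

HCOOH ⇌ HCOO- + H+
From the ICE table, Ka = x²/(0.002 − x) = 1.7 × 10^-4.
Here C₀/Ka ≈ 11.8, so the small-x approximation fails. Use the quadratic:
x = [−0.00017 + √(0.00017² + 1.36e-06)]/2 = 5.04 × 10^-4 M
pH = −log(5.04 × 10^-4) = 3.30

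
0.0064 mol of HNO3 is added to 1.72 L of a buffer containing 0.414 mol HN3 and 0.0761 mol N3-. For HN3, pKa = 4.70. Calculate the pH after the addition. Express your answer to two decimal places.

pH = 3.92

After neutralization: n(HN3) = 0.42 mol, n(N3-) = 0.0697 mol.
pH = pKa + log(n_N3-/n_HN3) = 4.70 + log(0.0697/0.42) = 4.70 + (-0.780)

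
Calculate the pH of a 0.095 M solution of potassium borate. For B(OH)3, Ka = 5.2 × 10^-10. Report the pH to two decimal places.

B(OH)4- is the conjugate base of the weak acid B(OH)3.
Kb = Kw/Ka = 1.0×10^-14 / 5.2 × 10^-10 = 1.92 × 10^-5
Kb = [OH-]²/(0.095 − [OH-]) = 1.92 × 10^-5
Neglecting [OH-] in the denominator: [OH-] = √(1.92 × 10^-5 × 0.095) = 1.35 × 10^-3 M
([OH-]/C₀ = 1.4% < 5%, so the approximation holds.)
pOH = 2.87, so pH = 14.00 − pOH = 11.13

pH = 11.13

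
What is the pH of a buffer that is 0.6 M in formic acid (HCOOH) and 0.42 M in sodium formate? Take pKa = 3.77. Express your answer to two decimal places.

Henderson–Hasselbalch: pH = pKa + log([HCOO-]/[HCOOH]) = 3.77 + log(0.42/0.6)
pH = 3.77 + (-0.155) = 3.62

pH = 3.62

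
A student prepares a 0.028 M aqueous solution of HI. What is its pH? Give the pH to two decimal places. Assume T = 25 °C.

pH = 1.55

HI is a strong acid and dissociates completely, so [H+] = 0.028 M.
pH = -log(0.028) = 1.55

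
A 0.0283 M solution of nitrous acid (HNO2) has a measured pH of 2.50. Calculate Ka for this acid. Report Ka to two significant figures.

Ka = 4.0 × 10^-4

[H+] = 10^(-2.50) = 3.16 × 10^-3 M
At equilibrium [HA] = 0.0283 − 3.16 × 10^-3 = 2.51 × 10^-2 M
Ka = [H+][A-]/[HA] = (3.16 × 10^-3)² / 2.51 × 10^-2 = 4.0 × 10^-4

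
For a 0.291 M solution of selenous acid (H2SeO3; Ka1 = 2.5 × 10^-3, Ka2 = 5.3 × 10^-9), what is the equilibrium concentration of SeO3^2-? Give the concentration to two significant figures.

First ionization gives [H+] ≈ [HSeO3-] = 2.58 × 10^-2 M.
Second step: Ka2 = [H+][SeO3^2-]/[HSeO3-] ≈ [SeO3^2-] (since [H+] ≈ [HSeO3-]).
So [SeO3^2-] ≈ Ka2.

5.3 × 10^-9 M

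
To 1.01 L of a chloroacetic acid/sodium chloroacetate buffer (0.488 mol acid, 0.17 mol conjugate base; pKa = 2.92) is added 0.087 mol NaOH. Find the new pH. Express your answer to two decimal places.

pH = 2.73

OH- converts ClCH2COOH to ClCH2COO-: ClCH2COOH → 0.401 mol, ClCH2COO- → 0.257 mol.
pH = pKa + log([A⁻]/[HA]) = 2.92 + log(0.257/0.401) = 2.92 -0.193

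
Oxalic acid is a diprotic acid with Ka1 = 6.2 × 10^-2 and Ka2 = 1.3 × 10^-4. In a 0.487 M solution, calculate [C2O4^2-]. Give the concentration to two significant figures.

First ionization gives [H+] ≈ [HC2O4-] = 1.46 × 10^-1 M.
Second step: Ka2 = [H+][C2O4^2-]/[HC2O4-] ≈ [C2O4^2-] (since [H+] ≈ [HC2O4-]).
So [C2O4^2-] ≈ Ka2.

1.3 × 10^-4 M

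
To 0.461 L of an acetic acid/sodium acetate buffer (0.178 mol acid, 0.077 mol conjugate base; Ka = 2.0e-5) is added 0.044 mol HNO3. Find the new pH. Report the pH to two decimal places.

Added H+ converts CH3COO- to CH3COOH: CH3COOH → 0.222 mol, CH3COO- → 0.033 mol.
pKa = −log(2.0 × 10^-5) = 4.699
Henderson–Hasselbalch with mole ratio 0.033/0.222: pH = 4.699 + (-0.828)

pH = 3.87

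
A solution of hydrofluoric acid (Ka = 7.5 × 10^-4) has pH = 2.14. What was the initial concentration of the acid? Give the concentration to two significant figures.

C₀ = 7.7 × 10^-2 M

[H+] = 10^(-2.14) = 7.24 × 10^-3 M = x
Ka = x²/(C₀ − x) ⇒ C₀ = x + x²/Ka
C₀ = 7.24 × 10^-3 + (7.24 × 10^-3)²/(7.5 × 10^-4) = 7.71 × 10^-2 M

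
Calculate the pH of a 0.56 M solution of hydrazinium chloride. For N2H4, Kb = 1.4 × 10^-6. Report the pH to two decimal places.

N2H5+ is the conjugate acid of the weak base N2H4.
Ka = Kw/Kb = 1.0×10^-14 / 1.4 × 10^-6 = 7.14 × 10^-9
Let x = [H+] at equilibrium. Ka = x²/(0.56 − x).
Since Ka ≪ C₀, x ≈ √(Ka·C₀) = 6.32 × 10^-5 M.
(x/C₀ = 0.011% < 5%, so the approximation holds.)
pH = −log(6.32 × 10^-5) = 4.20

pH = 4.20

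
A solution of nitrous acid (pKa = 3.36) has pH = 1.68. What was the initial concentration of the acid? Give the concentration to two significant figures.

C₀ = 1.0 M

[H+] = 10^(-1.68) = 2.09 × 10^-2 M = x
Ka = 10^(−3.36) = 4.37 × 10^-4
Ka = x²/(C₀ − x) ⇒ C₀ = x + x²/Ka
C₀ = 2.09 × 10^-2 + (2.09 × 10^-2)²/(4.37 × 10^-4) = 1.02 M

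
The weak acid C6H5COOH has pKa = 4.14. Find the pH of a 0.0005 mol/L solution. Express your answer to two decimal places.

pH = 3.80

C6H5COOH ⇌ C6H5COO- + H+
Ka = 10^(−4.14) = 7.24 × 10^-5
Ka = [H+]²/(0.0005 − [H+]) = 7.24 × 10^-5
[H+] is not negligible relative to C₀; solve [H+]² + 7.24e-05·[H+] − 3.62e-08 = 0.
[H+] = [−7.24e-05 + √(7.24e-05² + 1.45e-07)]/2 = 1.57 × 10^-4 M
pH = −log(1.57 × 10^-4) = 3.80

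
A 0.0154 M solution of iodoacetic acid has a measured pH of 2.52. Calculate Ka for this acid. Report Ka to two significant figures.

Ka = 7.4 × 10^-4

[H+] = 10^(-2.52) = 3.02 × 10^-3 M
At equilibrium [HA] = 0.0154 − 3.02 × 10^-3 = 1.24 × 10^-2 M
Ka = [H+][A-]/[HA] = (3.02 × 10^-3)² / 1.24 × 10^-2 = 7.4 × 10^-4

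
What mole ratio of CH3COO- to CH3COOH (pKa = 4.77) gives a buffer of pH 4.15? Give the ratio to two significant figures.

pH = pKa + log(r) ⇒ log(r) = 4.15 − 4.77 = -0.62
r = [CH3COO-]/[CH3COOH] = 10^(-0.62) = 0.24

ratio = 0.24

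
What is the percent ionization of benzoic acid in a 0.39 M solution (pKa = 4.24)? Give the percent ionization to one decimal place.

C6H5COOH ⇌ C6H5COO- + H+; let x = [H+] at equilibrium.
Ka = 10^(−4.24) = 5.75 × 10^-5
x ≈ √(Ka·C₀) = √(5.75 × 10^-5 × 0.39) = 4.74 × 10^-3 M
% ionization = x/C₀ × 100% = 4.74 × 10^-3/0.39 × 100% = 1.2%

1.2%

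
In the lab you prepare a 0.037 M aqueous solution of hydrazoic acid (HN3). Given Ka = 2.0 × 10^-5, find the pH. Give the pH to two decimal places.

pH = 3.07

HN3 ⇌ N3- + H+
Ka = [H+]²/(0.037 − [H+]) = 2.0 × 10^-5
Neglecting [H+] in the denominator: [H+] = √(2.0 × 10^-5 × 0.037) = 8.60 × 10^-4 M
pH = −log[H+] = −log(8.60 × 10^-4) = 3.07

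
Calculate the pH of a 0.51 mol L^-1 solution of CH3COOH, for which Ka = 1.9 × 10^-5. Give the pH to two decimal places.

CH3COOH ⇌ CH3COO- + H+
Let x = [H+] at equilibrium. Ka = x²/(0.51 − x).
Neglecting x in the denominator: x = √(1.9 × 10^-5 × 0.51) = 3.11 × 10^-3 M
Check: 0.61% ionized — well under 5%, approximation valid.
pH = −log(3.11 × 10^-3) = 2.51

pH = 2.51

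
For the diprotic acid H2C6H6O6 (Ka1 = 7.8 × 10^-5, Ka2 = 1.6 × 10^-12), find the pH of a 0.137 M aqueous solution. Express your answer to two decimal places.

Since Ka1 ≫ Ka2, the first ionization dominates [H+].
Ka1 = x²/(0.137 − x) = 7.8 × 10^-5
x ≈ √(7.8 × 10^-5 × 0.137) = 3.27 × 10^-3 M
pH = −log(3.27 × 10^-3) = 2.49

pH = 2.49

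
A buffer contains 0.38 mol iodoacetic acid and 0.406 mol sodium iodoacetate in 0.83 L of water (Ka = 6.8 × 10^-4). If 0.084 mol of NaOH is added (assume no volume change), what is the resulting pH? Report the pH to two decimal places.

After neutralization: n(ICH2COOH) = 0.296 mol, n(ICH2COO-) = 0.49 mol.
pKa = −log(6.8 × 10^-4) = 3.167
Henderson–Hasselbalch with mole ratio 0.49/0.296: pH = 3.167 + (+0.219)

pH = 3.39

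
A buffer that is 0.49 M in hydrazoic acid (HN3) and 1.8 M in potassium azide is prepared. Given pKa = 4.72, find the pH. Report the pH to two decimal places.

Using pH = pKa + log([base]/[acid]) with [base]/[acid] = 1.8/0.49:
pH = 4.72 + (+0.565) = 5.29

pH = 5.29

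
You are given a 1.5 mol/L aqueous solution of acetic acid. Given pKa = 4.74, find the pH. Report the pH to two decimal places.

CH3COOH ⇌ CH3COO- + H+
Ka = 10^(−4.74) = 1.82 × 10^-5
Ka = x²/(1.5 − x) = 1.82 × 10^-5
Neglecting x in the denominator: x = √(1.82 × 10^-5 × 1.5) = 5.22 × 10^-3 M
Check: 0.35% ionized — well under 5%, approximation valid.
pH = −log(5.22 × 10^-3) = 2.28

pH = 2.28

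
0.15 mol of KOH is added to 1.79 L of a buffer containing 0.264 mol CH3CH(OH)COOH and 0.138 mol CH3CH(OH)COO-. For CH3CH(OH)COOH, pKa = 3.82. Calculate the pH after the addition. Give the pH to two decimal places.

pH = 4.22

OH- converts CH3CH(OH)COOH to CH3CH(OH)COO-: CH3CH(OH)COOH → 0.114 mol, CH3CH(OH)COO- → 0.288 mol.
pH = pKa + log(n_CH3CH(OH)COO-/n_CH3CH(OH)COOH) = 3.82 + log(0.288/0.114) = 3.82 + (+0.402)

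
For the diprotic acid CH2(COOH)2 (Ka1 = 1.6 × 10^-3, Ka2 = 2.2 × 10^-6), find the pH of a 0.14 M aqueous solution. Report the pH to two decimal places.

Since Ka1 ≫ Ka2, the first ionization dominates [H+].
Ka1 = x²/(0.14 − x) = 1.6 × 10^-3
Solving the quadratic: x = (−Ka1 + √(Ka1² + 4·Ka1·C₀))/2 = 1.42 × 10^-2 M
pH = −log(1.42 × 10^-2) = 1.85

pH = 1.85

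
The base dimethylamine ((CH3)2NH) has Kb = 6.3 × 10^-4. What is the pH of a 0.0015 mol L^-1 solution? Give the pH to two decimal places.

(CH3)2NH + H2O ⇌ (CH3)2NH2+ + OH-
Let x = [OH-] at equilibrium. Kb = x²/(0.0015 − x).
Here C₀/Kb ≈ 2.38, so the small-x approximation fails. Use the quadratic:
x = (−Kb + √(Kb² + 4·Kb·C₀))/2 = 7.07 × 10^-4 M
pOH = 3.15, so pH = 14.00 − pOH = 10.85

pH = 10.85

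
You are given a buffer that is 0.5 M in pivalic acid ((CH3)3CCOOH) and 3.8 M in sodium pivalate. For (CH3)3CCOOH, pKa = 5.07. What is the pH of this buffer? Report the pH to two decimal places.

Using pH = pKa + log([base]/[acid]) with [base]/[acid] = 3.8/0.5:
pH = 5.07 + (+0.881) = 5.95

pH = 5.95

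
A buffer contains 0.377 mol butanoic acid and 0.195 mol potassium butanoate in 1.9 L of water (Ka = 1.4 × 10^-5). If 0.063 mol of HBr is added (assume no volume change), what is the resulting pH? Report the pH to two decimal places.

pH = 4.33

Added H+ converts CH3(CH2)2COO- to CH3(CH2)2COOH: CH3(CH2)2COOH → 0.44 mol, CH3(CH2)2COO- → 0.132 mol.
pKa = −log(1.4 × 10^-5) = 4.854
pH = pKa + log(n_CH3(CH2)2COO-/n_CH3(CH2)2COOH) = 4.854 + log(0.132/0.44) = 4.854 + (-0.523)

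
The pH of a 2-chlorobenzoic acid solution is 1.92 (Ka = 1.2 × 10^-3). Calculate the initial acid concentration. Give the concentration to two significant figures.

C₀ = 1.3 × 10^-1 M

[H+] = 10^(-1.92) = 1.20 × 10^-2 M = x
Ka = x²/(C₀ − x) ⇒ C₀ = x + x²/Ka
C₀ = 1.20 × 10^-2 + (1.20 × 10^-2)²/(1.2 × 10^-3) = 1.32 × 10^-1 M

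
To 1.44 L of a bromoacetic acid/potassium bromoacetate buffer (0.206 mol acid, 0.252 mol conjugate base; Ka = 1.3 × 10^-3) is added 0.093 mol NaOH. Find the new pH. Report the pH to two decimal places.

OH- converts BrCH2COOH to BrCH2COO-: BrCH2COOH → 0.113 mol, BrCH2COO- → 0.345 mol.
pKa = −log(1.3 × 10^-3) = 2.886
Henderson–Hasselbalch with mole ratio 0.345/0.113: pH = 2.886 + (+0.485)

pH = 3.37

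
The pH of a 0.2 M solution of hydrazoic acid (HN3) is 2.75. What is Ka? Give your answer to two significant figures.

Ka = 1.6 × 10^-5

[H+] = 10^(-2.75) = 1.78 × 10^-3 M
At equilibrium [HA] = 0.2 − 1.78 × 10^-3 = 1.98 × 10^-1 M
Ka = [H+][A-]/[HA] = (1.78 × 10^-3)² / 1.98 × 10^-1 = 1.6 × 10^-5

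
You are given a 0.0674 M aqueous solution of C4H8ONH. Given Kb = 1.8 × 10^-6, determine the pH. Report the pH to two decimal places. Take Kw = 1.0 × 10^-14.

pH = 10.54

C4H8ONH + H2O ⇌ C4H8ONH2+ + OH-
From the ICE table, Kb = [OH-]²/(0.0674 − [OH-]) = 1.8 × 10^-6.
Since Kb ≪ C₀, [OH-] ≈ √(Kb·C₀) = 3.48 × 10^-4 M.
pOH = −log(3.48 × 10^-4) = 3.46; pH = 14.00 − 3.46 = 10.54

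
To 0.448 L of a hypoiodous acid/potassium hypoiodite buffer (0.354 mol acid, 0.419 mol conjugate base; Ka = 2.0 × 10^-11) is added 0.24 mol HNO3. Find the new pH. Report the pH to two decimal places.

pH = 10.18

Added H+ converts OI- to HOI: HOI → 0.594 mol, OI- → 0.179 mol.
pKa = −log(2.0 × 10^-11) = 10.699
Henderson–Hasselbalch with mole ratio 0.179/0.594: pH = 10.699 + (-0.521)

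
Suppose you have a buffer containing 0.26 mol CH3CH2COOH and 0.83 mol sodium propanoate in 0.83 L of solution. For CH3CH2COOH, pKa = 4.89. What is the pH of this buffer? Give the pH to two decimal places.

pH = 5.39

Using pH = pKa + log([base]/[acid]) with [base]/[acid] = 0.83/0.26:
pH = 4.89 + (+0.504) = 5.39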